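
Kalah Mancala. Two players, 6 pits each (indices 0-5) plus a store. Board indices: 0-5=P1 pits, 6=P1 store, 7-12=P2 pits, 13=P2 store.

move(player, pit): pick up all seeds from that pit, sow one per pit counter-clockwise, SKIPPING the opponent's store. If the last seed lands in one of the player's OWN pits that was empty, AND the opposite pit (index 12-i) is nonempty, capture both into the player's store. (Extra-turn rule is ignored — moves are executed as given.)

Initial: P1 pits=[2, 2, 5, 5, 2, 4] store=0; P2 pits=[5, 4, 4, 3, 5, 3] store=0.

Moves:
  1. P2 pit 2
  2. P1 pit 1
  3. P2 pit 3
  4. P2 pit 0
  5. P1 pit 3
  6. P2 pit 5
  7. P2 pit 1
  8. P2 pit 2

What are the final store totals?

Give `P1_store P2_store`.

Answer: 1 4

Derivation:
Move 1: P2 pit2 -> P1=[2,2,5,5,2,4](0) P2=[5,4,0,4,6,4](1)
Move 2: P1 pit1 -> P1=[2,0,6,6,2,4](0) P2=[5,4,0,4,6,4](1)
Move 3: P2 pit3 -> P1=[3,0,6,6,2,4](0) P2=[5,4,0,0,7,5](2)
Move 4: P2 pit0 -> P1=[3,0,6,6,2,4](0) P2=[0,5,1,1,8,6](2)
Move 5: P1 pit3 -> P1=[3,0,6,0,3,5](1) P2=[1,6,2,1,8,6](2)
Move 6: P2 pit5 -> P1=[4,1,7,1,4,5](1) P2=[1,6,2,1,8,0](3)
Move 7: P2 pit1 -> P1=[5,1,7,1,4,5](1) P2=[1,0,3,2,9,1](4)
Move 8: P2 pit2 -> P1=[5,1,7,1,4,5](1) P2=[1,0,0,3,10,2](4)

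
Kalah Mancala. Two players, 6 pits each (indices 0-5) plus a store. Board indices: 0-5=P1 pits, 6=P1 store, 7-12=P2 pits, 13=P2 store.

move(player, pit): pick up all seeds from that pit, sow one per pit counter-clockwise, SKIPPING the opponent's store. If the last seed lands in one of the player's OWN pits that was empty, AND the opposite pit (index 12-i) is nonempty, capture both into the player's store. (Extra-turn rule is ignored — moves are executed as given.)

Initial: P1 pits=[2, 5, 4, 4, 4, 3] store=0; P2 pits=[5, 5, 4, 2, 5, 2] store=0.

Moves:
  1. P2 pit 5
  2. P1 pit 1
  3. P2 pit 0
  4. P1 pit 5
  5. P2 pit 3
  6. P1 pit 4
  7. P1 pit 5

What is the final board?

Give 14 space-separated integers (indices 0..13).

Move 1: P2 pit5 -> P1=[3,5,4,4,4,3](0) P2=[5,5,4,2,5,0](1)
Move 2: P1 pit1 -> P1=[3,0,5,5,5,4](1) P2=[5,5,4,2,5,0](1)
Move 3: P2 pit0 -> P1=[0,0,5,5,5,4](1) P2=[0,6,5,3,6,0](5)
Move 4: P1 pit5 -> P1=[0,0,5,5,5,0](2) P2=[1,7,6,3,6,0](5)
Move 5: P2 pit3 -> P1=[0,0,5,5,5,0](2) P2=[1,7,6,0,7,1](6)
Move 6: P1 pit4 -> P1=[0,0,5,5,0,1](3) P2=[2,8,7,0,7,1](6)
Move 7: P1 pit5 -> P1=[0,0,5,5,0,0](4) P2=[2,8,7,0,7,1](6)

Answer: 0 0 5 5 0 0 4 2 8 7 0 7 1 6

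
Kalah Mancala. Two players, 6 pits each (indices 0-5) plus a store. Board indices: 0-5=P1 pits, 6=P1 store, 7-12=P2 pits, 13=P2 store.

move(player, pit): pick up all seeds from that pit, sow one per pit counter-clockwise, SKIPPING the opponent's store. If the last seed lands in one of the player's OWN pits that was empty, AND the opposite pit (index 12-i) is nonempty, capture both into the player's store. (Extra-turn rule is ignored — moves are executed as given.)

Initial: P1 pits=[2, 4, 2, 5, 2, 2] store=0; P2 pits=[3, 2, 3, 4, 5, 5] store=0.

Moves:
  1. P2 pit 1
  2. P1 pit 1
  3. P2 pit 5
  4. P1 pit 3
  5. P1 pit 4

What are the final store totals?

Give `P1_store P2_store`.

Answer: 2 1

Derivation:
Move 1: P2 pit1 -> P1=[2,4,2,5,2,2](0) P2=[3,0,4,5,5,5](0)
Move 2: P1 pit1 -> P1=[2,0,3,6,3,3](0) P2=[3,0,4,5,5,5](0)
Move 3: P2 pit5 -> P1=[3,1,4,7,3,3](0) P2=[3,0,4,5,5,0](1)
Move 4: P1 pit3 -> P1=[3,1,4,0,4,4](1) P2=[4,1,5,6,5,0](1)
Move 5: P1 pit4 -> P1=[3,1,4,0,0,5](2) P2=[5,2,5,6,5,0](1)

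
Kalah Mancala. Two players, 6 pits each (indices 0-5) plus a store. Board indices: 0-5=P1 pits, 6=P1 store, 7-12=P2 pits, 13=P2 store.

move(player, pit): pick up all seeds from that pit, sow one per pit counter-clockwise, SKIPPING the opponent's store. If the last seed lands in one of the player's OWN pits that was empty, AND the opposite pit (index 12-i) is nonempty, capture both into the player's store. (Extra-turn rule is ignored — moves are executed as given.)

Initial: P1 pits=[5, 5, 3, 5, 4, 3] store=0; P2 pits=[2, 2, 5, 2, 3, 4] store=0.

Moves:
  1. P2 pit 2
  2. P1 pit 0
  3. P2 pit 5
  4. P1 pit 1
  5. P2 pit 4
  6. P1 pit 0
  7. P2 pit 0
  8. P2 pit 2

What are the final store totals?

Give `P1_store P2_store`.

Move 1: P2 pit2 -> P1=[6,5,3,5,4,3](0) P2=[2,2,0,3,4,5](1)
Move 2: P1 pit0 -> P1=[0,6,4,6,5,4](1) P2=[2,2,0,3,4,5](1)
Move 3: P2 pit5 -> P1=[1,7,5,7,5,4](1) P2=[2,2,0,3,4,0](2)
Move 4: P1 pit1 -> P1=[1,0,6,8,6,5](2) P2=[3,3,0,3,4,0](2)
Move 5: P2 pit4 -> P1=[2,1,6,8,6,5](2) P2=[3,3,0,3,0,1](3)
Move 6: P1 pit0 -> P1=[0,2,7,8,6,5](2) P2=[3,3,0,3,0,1](3)
Move 7: P2 pit0 -> P1=[0,2,7,8,6,5](2) P2=[0,4,1,4,0,1](3)
Move 8: P2 pit2 -> P1=[0,2,7,8,6,5](2) P2=[0,4,0,5,0,1](3)

Answer: 2 3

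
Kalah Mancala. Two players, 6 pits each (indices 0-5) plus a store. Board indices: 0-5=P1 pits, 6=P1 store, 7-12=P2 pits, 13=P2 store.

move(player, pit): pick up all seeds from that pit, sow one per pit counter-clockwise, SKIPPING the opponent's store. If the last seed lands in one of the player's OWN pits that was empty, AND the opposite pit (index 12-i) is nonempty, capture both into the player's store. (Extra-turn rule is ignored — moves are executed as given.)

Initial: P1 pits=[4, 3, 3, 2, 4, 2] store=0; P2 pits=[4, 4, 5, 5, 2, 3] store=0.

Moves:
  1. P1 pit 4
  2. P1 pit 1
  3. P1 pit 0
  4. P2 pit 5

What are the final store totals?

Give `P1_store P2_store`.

Move 1: P1 pit4 -> P1=[4,3,3,2,0,3](1) P2=[5,5,5,5,2,3](0)
Move 2: P1 pit1 -> P1=[4,0,4,3,0,3](7) P2=[5,0,5,5,2,3](0)
Move 3: P1 pit0 -> P1=[0,1,5,4,1,3](7) P2=[5,0,5,5,2,3](0)
Move 4: P2 pit5 -> P1=[1,2,5,4,1,3](7) P2=[5,0,5,5,2,0](1)

Answer: 7 1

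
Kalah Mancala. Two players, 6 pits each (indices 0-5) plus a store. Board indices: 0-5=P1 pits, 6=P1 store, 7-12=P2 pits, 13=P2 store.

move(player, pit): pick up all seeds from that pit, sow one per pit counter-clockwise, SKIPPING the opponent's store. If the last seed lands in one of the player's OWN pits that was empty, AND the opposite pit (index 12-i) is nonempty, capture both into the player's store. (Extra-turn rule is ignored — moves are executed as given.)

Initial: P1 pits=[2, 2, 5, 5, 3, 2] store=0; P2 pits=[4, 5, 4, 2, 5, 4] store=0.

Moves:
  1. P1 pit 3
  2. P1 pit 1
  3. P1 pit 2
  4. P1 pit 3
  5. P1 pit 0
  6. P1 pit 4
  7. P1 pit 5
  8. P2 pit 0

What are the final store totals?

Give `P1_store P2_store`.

Move 1: P1 pit3 -> P1=[2,2,5,0,4,3](1) P2=[5,6,4,2,5,4](0)
Move 2: P1 pit1 -> P1=[2,0,6,0,4,3](6) P2=[5,6,0,2,5,4](0)
Move 3: P1 pit2 -> P1=[2,0,0,1,5,4](7) P2=[6,7,0,2,5,4](0)
Move 4: P1 pit3 -> P1=[2,0,0,0,6,4](7) P2=[6,7,0,2,5,4](0)
Move 5: P1 pit0 -> P1=[0,1,0,0,6,4](10) P2=[6,7,0,0,5,4](0)
Move 6: P1 pit4 -> P1=[0,1,0,0,0,5](11) P2=[7,8,1,1,5,4](0)
Move 7: P1 pit5 -> P1=[0,1,0,0,0,0](12) P2=[8,9,2,2,5,4](0)
Move 8: P2 pit0 -> P1=[1,2,0,0,0,0](12) P2=[0,10,3,3,6,5](1)

Answer: 12 1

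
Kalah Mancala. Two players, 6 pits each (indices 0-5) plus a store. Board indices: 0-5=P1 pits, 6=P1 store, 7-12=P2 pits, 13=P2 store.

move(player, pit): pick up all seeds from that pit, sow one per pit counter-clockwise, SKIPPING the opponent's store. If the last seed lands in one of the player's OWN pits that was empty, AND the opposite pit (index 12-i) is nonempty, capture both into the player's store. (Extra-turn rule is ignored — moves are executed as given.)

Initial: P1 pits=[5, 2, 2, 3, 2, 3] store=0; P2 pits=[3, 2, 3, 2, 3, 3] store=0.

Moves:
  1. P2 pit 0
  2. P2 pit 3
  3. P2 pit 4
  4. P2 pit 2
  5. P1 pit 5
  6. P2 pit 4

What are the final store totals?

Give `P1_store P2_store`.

Move 1: P2 pit0 -> P1=[5,2,2,3,2,3](0) P2=[0,3,4,3,3,3](0)
Move 2: P2 pit3 -> P1=[5,2,2,3,2,3](0) P2=[0,3,4,0,4,4](1)
Move 3: P2 pit4 -> P1=[6,3,2,3,2,3](0) P2=[0,3,4,0,0,5](2)
Move 4: P2 pit2 -> P1=[6,3,2,3,2,3](0) P2=[0,3,0,1,1,6](3)
Move 5: P1 pit5 -> P1=[6,3,2,3,2,0](1) P2=[1,4,0,1,1,6](3)
Move 6: P2 pit4 -> P1=[6,3,2,3,2,0](1) P2=[1,4,0,1,0,7](3)

Answer: 1 3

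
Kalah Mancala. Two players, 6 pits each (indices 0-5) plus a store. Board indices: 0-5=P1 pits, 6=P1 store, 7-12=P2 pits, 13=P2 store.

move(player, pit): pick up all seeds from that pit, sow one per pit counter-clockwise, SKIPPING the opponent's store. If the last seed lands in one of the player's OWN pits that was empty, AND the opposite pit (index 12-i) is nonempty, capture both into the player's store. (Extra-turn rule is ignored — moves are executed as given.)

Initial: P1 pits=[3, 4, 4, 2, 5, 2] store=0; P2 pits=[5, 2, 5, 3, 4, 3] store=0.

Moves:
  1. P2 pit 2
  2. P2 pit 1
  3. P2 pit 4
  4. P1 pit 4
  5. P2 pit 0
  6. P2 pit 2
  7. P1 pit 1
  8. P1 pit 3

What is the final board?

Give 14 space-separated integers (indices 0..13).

Answer: 5 0 6 0 2 5 3 0 2 0 7 2 7 3

Derivation:
Move 1: P2 pit2 -> P1=[4,4,4,2,5,2](0) P2=[5,2,0,4,5,4](1)
Move 2: P2 pit1 -> P1=[4,4,4,2,5,2](0) P2=[5,0,1,5,5,4](1)
Move 3: P2 pit4 -> P1=[5,5,5,2,5,2](0) P2=[5,0,1,5,0,5](2)
Move 4: P1 pit4 -> P1=[5,5,5,2,0,3](1) P2=[6,1,2,5,0,5](2)
Move 5: P2 pit0 -> P1=[5,5,5,2,0,3](1) P2=[0,2,3,6,1,6](3)
Move 6: P2 pit2 -> P1=[5,5,5,2,0,3](1) P2=[0,2,0,7,2,7](3)
Move 7: P1 pit1 -> P1=[5,0,6,3,1,4](2) P2=[0,2,0,7,2,7](3)
Move 8: P1 pit3 -> P1=[5,0,6,0,2,5](3) P2=[0,2,0,7,2,7](3)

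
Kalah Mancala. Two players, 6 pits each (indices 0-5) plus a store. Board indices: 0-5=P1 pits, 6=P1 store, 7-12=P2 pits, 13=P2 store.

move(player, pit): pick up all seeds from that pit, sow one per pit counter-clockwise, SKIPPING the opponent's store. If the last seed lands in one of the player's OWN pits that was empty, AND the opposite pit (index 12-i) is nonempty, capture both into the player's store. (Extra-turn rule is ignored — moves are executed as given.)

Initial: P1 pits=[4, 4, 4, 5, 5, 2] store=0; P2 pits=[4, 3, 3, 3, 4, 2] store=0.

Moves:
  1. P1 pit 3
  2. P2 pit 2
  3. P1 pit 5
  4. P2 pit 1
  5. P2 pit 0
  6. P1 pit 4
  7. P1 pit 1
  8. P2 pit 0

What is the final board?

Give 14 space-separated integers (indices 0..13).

Answer: 4 0 5 1 1 2 3 0 3 3 7 7 5 2

Derivation:
Move 1: P1 pit3 -> P1=[4,4,4,0,6,3](1) P2=[5,4,3,3,4,2](0)
Move 2: P2 pit2 -> P1=[4,4,4,0,6,3](1) P2=[5,4,0,4,5,3](0)
Move 3: P1 pit5 -> P1=[4,4,4,0,6,0](2) P2=[6,5,0,4,5,3](0)
Move 4: P2 pit1 -> P1=[4,4,4,0,6,0](2) P2=[6,0,1,5,6,4](1)
Move 5: P2 pit0 -> P1=[4,4,4,0,6,0](2) P2=[0,1,2,6,7,5](2)
Move 6: P1 pit4 -> P1=[4,4,4,0,0,1](3) P2=[1,2,3,7,7,5](2)
Move 7: P1 pit1 -> P1=[4,0,5,1,1,2](3) P2=[1,2,3,7,7,5](2)
Move 8: P2 pit0 -> P1=[4,0,5,1,1,2](3) P2=[0,3,3,7,7,5](2)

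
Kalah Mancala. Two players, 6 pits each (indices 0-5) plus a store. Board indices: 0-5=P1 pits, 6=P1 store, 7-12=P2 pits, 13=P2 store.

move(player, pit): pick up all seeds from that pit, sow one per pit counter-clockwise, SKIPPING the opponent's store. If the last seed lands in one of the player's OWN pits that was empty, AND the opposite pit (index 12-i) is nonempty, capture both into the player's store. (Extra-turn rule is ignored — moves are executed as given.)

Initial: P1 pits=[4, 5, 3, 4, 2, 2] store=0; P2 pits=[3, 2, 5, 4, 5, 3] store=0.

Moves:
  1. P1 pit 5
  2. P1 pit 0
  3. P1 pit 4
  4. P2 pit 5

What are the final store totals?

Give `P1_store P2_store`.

Answer: 2 1

Derivation:
Move 1: P1 pit5 -> P1=[4,5,3,4,2,0](1) P2=[4,2,5,4,5,3](0)
Move 2: P1 pit0 -> P1=[0,6,4,5,3,0](1) P2=[4,2,5,4,5,3](0)
Move 3: P1 pit4 -> P1=[0,6,4,5,0,1](2) P2=[5,2,5,4,5,3](0)
Move 4: P2 pit5 -> P1=[1,7,4,5,0,1](2) P2=[5,2,5,4,5,0](1)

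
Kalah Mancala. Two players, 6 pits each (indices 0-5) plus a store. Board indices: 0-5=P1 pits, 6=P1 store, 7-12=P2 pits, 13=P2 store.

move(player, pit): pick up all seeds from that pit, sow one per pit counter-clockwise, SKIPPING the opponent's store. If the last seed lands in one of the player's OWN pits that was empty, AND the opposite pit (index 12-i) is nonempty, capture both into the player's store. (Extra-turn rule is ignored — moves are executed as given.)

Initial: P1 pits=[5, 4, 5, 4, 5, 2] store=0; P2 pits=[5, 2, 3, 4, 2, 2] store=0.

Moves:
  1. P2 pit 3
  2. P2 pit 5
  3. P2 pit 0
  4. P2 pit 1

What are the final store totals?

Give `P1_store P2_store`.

Answer: 0 10

Derivation:
Move 1: P2 pit3 -> P1=[6,4,5,4,5,2](0) P2=[5,2,3,0,3,3](1)
Move 2: P2 pit5 -> P1=[7,5,5,4,5,2](0) P2=[5,2,3,0,3,0](2)
Move 3: P2 pit0 -> P1=[0,5,5,4,5,2](0) P2=[0,3,4,1,4,0](10)
Move 4: P2 pit1 -> P1=[0,5,5,4,5,2](0) P2=[0,0,5,2,5,0](10)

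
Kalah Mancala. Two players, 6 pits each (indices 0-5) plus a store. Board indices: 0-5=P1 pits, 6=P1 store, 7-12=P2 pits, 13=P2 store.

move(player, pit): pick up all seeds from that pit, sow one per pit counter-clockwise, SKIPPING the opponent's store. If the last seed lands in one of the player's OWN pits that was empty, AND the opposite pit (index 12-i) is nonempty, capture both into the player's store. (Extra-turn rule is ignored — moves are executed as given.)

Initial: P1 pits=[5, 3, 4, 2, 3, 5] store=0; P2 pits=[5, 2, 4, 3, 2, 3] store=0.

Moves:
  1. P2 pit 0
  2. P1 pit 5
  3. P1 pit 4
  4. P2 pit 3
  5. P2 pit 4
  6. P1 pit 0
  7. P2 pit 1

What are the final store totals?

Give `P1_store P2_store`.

Answer: 3 2

Derivation:
Move 1: P2 pit0 -> P1=[5,3,4,2,3,5](0) P2=[0,3,5,4,3,4](0)
Move 2: P1 pit5 -> P1=[5,3,4,2,3,0](1) P2=[1,4,6,5,3,4](0)
Move 3: P1 pit4 -> P1=[5,3,4,2,0,1](2) P2=[2,4,6,5,3,4](0)
Move 4: P2 pit3 -> P1=[6,4,4,2,0,1](2) P2=[2,4,6,0,4,5](1)
Move 5: P2 pit4 -> P1=[7,5,4,2,0,1](2) P2=[2,4,6,0,0,6](2)
Move 6: P1 pit0 -> P1=[0,6,5,3,1,2](3) P2=[3,4,6,0,0,6](2)
Move 7: P2 pit1 -> P1=[0,6,5,3,1,2](3) P2=[3,0,7,1,1,7](2)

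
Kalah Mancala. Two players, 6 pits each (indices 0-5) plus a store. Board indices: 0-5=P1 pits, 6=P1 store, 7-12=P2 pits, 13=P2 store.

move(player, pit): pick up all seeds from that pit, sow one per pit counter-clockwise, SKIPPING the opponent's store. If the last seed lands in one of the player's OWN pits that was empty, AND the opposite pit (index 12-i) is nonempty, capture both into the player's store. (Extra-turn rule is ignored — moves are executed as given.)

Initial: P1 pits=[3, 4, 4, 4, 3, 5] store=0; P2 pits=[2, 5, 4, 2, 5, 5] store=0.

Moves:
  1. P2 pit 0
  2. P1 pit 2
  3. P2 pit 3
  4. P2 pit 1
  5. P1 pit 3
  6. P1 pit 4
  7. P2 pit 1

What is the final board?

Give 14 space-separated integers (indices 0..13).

Move 1: P2 pit0 -> P1=[3,4,4,4,3,5](0) P2=[0,6,5,2,5,5](0)
Move 2: P1 pit2 -> P1=[3,4,0,5,4,6](1) P2=[0,6,5,2,5,5](0)
Move 3: P2 pit3 -> P1=[3,4,0,5,4,6](1) P2=[0,6,5,0,6,6](0)
Move 4: P2 pit1 -> P1=[4,4,0,5,4,6](1) P2=[0,0,6,1,7,7](1)
Move 5: P1 pit3 -> P1=[4,4,0,0,5,7](2) P2=[1,1,6,1,7,7](1)
Move 6: P1 pit4 -> P1=[4,4,0,0,0,8](3) P2=[2,2,7,1,7,7](1)
Move 7: P2 pit1 -> P1=[4,4,0,0,0,8](3) P2=[2,0,8,2,7,7](1)

Answer: 4 4 0 0 0 8 3 2 0 8 2 7 7 1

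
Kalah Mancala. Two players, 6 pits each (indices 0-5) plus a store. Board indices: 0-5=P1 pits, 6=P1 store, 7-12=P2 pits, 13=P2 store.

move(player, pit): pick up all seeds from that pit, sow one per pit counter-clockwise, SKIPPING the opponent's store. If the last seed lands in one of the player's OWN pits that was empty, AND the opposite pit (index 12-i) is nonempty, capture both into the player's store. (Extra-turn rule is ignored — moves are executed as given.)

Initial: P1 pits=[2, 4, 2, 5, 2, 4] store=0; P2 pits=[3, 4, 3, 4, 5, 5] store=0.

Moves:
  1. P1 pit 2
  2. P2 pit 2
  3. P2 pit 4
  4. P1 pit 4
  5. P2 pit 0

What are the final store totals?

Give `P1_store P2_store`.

Move 1: P1 pit2 -> P1=[2,4,0,6,3,4](0) P2=[3,4,3,4,5,5](0)
Move 2: P2 pit2 -> P1=[2,4,0,6,3,4](0) P2=[3,4,0,5,6,6](0)
Move 3: P2 pit4 -> P1=[3,5,1,7,3,4](0) P2=[3,4,0,5,0,7](1)
Move 4: P1 pit4 -> P1=[3,5,1,7,0,5](1) P2=[4,4,0,5,0,7](1)
Move 5: P2 pit0 -> P1=[3,0,1,7,0,5](1) P2=[0,5,1,6,0,7](7)

Answer: 1 7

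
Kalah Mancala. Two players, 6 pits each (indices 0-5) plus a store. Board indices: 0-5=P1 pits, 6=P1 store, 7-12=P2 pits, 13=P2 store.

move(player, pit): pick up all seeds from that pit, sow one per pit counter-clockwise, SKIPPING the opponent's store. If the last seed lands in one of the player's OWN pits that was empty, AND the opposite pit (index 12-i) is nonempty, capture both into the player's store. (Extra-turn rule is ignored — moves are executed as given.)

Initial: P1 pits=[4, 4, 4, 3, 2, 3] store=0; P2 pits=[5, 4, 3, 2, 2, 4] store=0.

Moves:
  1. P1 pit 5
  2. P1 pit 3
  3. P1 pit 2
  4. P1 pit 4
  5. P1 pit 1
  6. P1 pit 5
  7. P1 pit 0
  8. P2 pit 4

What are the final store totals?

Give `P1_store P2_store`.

Answer: 5 1

Derivation:
Move 1: P1 pit5 -> P1=[4,4,4,3,2,0](1) P2=[6,5,3,2,2,4](0)
Move 2: P1 pit3 -> P1=[4,4,4,0,3,1](2) P2=[6,5,3,2,2,4](0)
Move 3: P1 pit2 -> P1=[4,4,0,1,4,2](3) P2=[6,5,3,2,2,4](0)
Move 4: P1 pit4 -> P1=[4,4,0,1,0,3](4) P2=[7,6,3,2,2,4](0)
Move 5: P1 pit1 -> P1=[4,0,1,2,1,4](4) P2=[7,6,3,2,2,4](0)
Move 6: P1 pit5 -> P1=[4,0,1,2,1,0](5) P2=[8,7,4,2,2,4](0)
Move 7: P1 pit0 -> P1=[0,1,2,3,2,0](5) P2=[8,7,4,2,2,4](0)
Move 8: P2 pit4 -> P1=[0,1,2,3,2,0](5) P2=[8,7,4,2,0,5](1)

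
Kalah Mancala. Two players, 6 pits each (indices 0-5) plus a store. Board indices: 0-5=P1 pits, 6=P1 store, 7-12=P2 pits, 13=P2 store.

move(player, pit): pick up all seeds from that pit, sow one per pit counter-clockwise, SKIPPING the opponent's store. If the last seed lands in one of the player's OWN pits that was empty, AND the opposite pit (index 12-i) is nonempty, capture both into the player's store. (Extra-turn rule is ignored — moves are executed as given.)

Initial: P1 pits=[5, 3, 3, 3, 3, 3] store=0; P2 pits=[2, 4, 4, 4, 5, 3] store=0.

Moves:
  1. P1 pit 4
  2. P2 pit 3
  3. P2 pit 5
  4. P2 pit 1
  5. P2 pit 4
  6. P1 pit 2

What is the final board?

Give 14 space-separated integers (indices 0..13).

Answer: 1 5 0 5 2 5 2 4 0 5 1 0 1 11

Derivation:
Move 1: P1 pit4 -> P1=[5,3,3,3,0,4](1) P2=[3,4,4,4,5,3](0)
Move 2: P2 pit3 -> P1=[6,3,3,3,0,4](1) P2=[3,4,4,0,6,4](1)
Move 3: P2 pit5 -> P1=[7,4,4,3,0,4](1) P2=[3,4,4,0,6,0](2)
Move 4: P2 pit1 -> P1=[0,4,4,3,0,4](1) P2=[3,0,5,1,7,0](10)
Move 5: P2 pit4 -> P1=[1,5,5,4,1,4](1) P2=[3,0,5,1,0,1](11)
Move 6: P1 pit2 -> P1=[1,5,0,5,2,5](2) P2=[4,0,5,1,0,1](11)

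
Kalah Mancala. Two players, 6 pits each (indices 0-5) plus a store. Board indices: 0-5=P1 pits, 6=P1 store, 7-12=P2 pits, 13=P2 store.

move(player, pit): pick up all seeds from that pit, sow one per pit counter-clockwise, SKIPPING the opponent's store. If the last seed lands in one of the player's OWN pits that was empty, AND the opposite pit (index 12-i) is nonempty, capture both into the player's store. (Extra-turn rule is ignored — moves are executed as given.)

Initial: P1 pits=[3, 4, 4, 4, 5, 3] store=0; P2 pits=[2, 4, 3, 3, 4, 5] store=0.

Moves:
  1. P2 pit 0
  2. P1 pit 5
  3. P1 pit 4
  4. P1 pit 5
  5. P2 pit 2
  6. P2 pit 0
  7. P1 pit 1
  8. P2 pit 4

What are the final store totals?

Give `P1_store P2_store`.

Move 1: P2 pit0 -> P1=[3,4,4,4,5,3](0) P2=[0,5,4,3,4,5](0)
Move 2: P1 pit5 -> P1=[3,4,4,4,5,0](1) P2=[1,6,4,3,4,5](0)
Move 3: P1 pit4 -> P1=[3,4,4,4,0,1](2) P2=[2,7,5,3,4,5](0)
Move 4: P1 pit5 -> P1=[3,4,4,4,0,0](3) P2=[2,7,5,3,4,5](0)
Move 5: P2 pit2 -> P1=[4,4,4,4,0,0](3) P2=[2,7,0,4,5,6](1)
Move 6: P2 pit0 -> P1=[4,4,4,0,0,0](3) P2=[0,8,0,4,5,6](6)
Move 7: P1 pit1 -> P1=[4,0,5,1,1,1](3) P2=[0,8,0,4,5,6](6)
Move 8: P2 pit4 -> P1=[5,1,6,1,1,1](3) P2=[0,8,0,4,0,7](7)

Answer: 3 7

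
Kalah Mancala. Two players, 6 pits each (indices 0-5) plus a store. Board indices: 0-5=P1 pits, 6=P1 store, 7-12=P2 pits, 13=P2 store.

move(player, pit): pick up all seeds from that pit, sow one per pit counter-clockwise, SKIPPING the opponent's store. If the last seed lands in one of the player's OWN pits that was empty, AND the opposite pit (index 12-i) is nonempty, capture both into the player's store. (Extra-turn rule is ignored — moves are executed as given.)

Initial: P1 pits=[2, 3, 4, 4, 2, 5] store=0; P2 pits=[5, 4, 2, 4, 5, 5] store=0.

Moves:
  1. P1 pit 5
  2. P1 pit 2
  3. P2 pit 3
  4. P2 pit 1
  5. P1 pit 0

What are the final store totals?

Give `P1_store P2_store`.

Answer: 2 2

Derivation:
Move 1: P1 pit5 -> P1=[2,3,4,4,2,0](1) P2=[6,5,3,5,5,5](0)
Move 2: P1 pit2 -> P1=[2,3,0,5,3,1](2) P2=[6,5,3,5,5,5](0)
Move 3: P2 pit3 -> P1=[3,4,0,5,3,1](2) P2=[6,5,3,0,6,6](1)
Move 4: P2 pit1 -> P1=[3,4,0,5,3,1](2) P2=[6,0,4,1,7,7](2)
Move 5: P1 pit0 -> P1=[0,5,1,6,3,1](2) P2=[6,0,4,1,7,7](2)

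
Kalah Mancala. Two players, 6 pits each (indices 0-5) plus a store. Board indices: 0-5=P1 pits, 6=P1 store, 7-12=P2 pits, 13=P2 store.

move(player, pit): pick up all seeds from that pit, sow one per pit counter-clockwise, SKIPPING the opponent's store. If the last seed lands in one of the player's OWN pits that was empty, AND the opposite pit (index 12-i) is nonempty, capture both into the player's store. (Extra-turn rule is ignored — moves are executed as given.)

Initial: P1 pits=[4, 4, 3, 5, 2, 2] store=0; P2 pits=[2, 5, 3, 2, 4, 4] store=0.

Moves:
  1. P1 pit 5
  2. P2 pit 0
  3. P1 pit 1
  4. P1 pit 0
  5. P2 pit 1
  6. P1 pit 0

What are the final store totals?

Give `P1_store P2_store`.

Answer: 1 1

Derivation:
Move 1: P1 pit5 -> P1=[4,4,3,5,2,0](1) P2=[3,5,3,2,4,4](0)
Move 2: P2 pit0 -> P1=[4,4,3,5,2,0](1) P2=[0,6,4,3,4,4](0)
Move 3: P1 pit1 -> P1=[4,0,4,6,3,1](1) P2=[0,6,4,3,4,4](0)
Move 4: P1 pit0 -> P1=[0,1,5,7,4,1](1) P2=[0,6,4,3,4,4](0)
Move 5: P2 pit1 -> P1=[1,1,5,7,4,1](1) P2=[0,0,5,4,5,5](1)
Move 6: P1 pit0 -> P1=[0,2,5,7,4,1](1) P2=[0,0,5,4,5,5](1)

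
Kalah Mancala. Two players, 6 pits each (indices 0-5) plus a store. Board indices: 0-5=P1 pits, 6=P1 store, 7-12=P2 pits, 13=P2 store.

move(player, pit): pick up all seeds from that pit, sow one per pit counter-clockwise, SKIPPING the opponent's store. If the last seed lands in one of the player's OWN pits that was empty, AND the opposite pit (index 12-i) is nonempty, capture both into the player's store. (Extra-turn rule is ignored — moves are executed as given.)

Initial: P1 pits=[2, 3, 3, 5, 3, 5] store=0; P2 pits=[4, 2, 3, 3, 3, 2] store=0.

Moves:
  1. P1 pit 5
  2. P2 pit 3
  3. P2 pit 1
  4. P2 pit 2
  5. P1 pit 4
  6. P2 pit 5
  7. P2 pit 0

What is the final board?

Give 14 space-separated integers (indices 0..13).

Move 1: P1 pit5 -> P1=[2,3,3,5,3,0](1) P2=[5,3,4,4,3,2](0)
Move 2: P2 pit3 -> P1=[3,3,3,5,3,0](1) P2=[5,3,4,0,4,3](1)
Move 3: P2 pit1 -> P1=[3,3,3,5,3,0](1) P2=[5,0,5,1,5,3](1)
Move 4: P2 pit2 -> P1=[4,3,3,5,3,0](1) P2=[5,0,0,2,6,4](2)
Move 5: P1 pit4 -> P1=[4,3,3,5,0,1](2) P2=[6,0,0,2,6,4](2)
Move 6: P2 pit5 -> P1=[5,4,4,5,0,1](2) P2=[6,0,0,2,6,0](3)
Move 7: P2 pit0 -> P1=[5,4,4,5,0,1](2) P2=[0,1,1,3,7,1](4)

Answer: 5 4 4 5 0 1 2 0 1 1 3 7 1 4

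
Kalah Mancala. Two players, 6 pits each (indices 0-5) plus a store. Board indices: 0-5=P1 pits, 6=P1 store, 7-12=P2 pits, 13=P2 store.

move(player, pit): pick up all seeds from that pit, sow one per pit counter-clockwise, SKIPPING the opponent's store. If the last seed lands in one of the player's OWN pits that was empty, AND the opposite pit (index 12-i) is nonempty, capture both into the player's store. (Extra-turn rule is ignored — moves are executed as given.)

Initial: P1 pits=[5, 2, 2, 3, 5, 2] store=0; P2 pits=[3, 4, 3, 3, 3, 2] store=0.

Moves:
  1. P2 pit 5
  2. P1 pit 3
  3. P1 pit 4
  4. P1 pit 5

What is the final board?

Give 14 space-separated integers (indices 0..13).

Move 1: P2 pit5 -> P1=[6,2,2,3,5,2](0) P2=[3,4,3,3,3,0](1)
Move 2: P1 pit3 -> P1=[6,2,2,0,6,3](1) P2=[3,4,3,3,3,0](1)
Move 3: P1 pit4 -> P1=[6,2,2,0,0,4](2) P2=[4,5,4,4,3,0](1)
Move 4: P1 pit5 -> P1=[6,2,2,0,0,0](3) P2=[5,6,5,4,3,0](1)

Answer: 6 2 2 0 0 0 3 5 6 5 4 3 0 1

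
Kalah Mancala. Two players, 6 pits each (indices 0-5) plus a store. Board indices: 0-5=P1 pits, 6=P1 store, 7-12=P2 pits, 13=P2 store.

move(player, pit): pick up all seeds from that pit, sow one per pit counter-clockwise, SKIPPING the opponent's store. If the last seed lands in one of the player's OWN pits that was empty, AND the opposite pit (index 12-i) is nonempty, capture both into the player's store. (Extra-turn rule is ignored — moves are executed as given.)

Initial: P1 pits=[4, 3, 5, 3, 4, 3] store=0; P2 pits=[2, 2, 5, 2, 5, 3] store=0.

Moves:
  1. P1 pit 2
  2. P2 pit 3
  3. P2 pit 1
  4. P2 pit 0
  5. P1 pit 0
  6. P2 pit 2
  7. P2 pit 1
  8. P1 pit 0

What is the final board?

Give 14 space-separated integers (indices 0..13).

Move 1: P1 pit2 -> P1=[4,3,0,4,5,4](1) P2=[3,2,5,2,5,3](0)
Move 2: P2 pit3 -> P1=[4,3,0,4,5,4](1) P2=[3,2,5,0,6,4](0)
Move 3: P2 pit1 -> P1=[4,3,0,4,5,4](1) P2=[3,0,6,1,6,4](0)
Move 4: P2 pit0 -> P1=[4,3,0,4,5,4](1) P2=[0,1,7,2,6,4](0)
Move 5: P1 pit0 -> P1=[0,4,1,5,6,4](1) P2=[0,1,7,2,6,4](0)
Move 6: P2 pit2 -> P1=[1,5,2,5,6,4](1) P2=[0,1,0,3,7,5](1)
Move 7: P2 pit1 -> P1=[1,5,2,0,6,4](1) P2=[0,0,0,3,7,5](7)
Move 8: P1 pit0 -> P1=[0,6,2,0,6,4](1) P2=[0,0,0,3,7,5](7)

Answer: 0 6 2 0 6 4 1 0 0 0 3 7 5 7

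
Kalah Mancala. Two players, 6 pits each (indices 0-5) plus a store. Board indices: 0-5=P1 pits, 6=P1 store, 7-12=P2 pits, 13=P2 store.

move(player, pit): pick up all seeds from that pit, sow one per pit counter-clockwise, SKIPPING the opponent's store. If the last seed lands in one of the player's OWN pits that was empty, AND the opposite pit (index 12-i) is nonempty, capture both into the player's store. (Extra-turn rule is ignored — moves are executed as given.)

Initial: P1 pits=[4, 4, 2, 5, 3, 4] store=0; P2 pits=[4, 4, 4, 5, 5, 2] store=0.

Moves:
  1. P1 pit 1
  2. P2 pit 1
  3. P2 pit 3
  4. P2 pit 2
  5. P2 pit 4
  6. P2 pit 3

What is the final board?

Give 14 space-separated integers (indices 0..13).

Move 1: P1 pit1 -> P1=[4,0,3,6,4,5](0) P2=[4,4,4,5,5,2](0)
Move 2: P2 pit1 -> P1=[4,0,3,6,4,5](0) P2=[4,0,5,6,6,3](0)
Move 3: P2 pit3 -> P1=[5,1,4,6,4,5](0) P2=[4,0,5,0,7,4](1)
Move 4: P2 pit2 -> P1=[6,1,4,6,4,5](0) P2=[4,0,0,1,8,5](2)
Move 5: P2 pit4 -> P1=[7,2,5,7,5,6](0) P2=[4,0,0,1,0,6](3)
Move 6: P2 pit3 -> P1=[7,0,5,7,5,6](0) P2=[4,0,0,0,0,6](6)

Answer: 7 0 5 7 5 6 0 4 0 0 0 0 6 6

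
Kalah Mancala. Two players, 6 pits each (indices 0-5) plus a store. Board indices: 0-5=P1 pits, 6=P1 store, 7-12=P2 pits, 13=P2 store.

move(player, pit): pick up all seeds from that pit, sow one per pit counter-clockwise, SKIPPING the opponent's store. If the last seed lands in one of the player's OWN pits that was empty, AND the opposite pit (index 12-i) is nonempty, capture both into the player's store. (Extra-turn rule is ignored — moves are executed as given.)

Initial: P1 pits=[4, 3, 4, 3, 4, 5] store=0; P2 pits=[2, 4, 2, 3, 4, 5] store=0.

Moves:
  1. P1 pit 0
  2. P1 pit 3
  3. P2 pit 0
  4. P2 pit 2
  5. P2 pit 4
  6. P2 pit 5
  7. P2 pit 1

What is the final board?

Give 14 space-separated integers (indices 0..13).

Answer: 2 6 7 1 7 7 1 0 0 1 6 1 1 3

Derivation:
Move 1: P1 pit0 -> P1=[0,4,5,4,5,5](0) P2=[2,4,2,3,4,5](0)
Move 2: P1 pit3 -> P1=[0,4,5,0,6,6](1) P2=[3,4,2,3,4,5](0)
Move 3: P2 pit0 -> P1=[0,4,5,0,6,6](1) P2=[0,5,3,4,4,5](0)
Move 4: P2 pit2 -> P1=[0,4,5,0,6,6](1) P2=[0,5,0,5,5,6](0)
Move 5: P2 pit4 -> P1=[1,5,6,0,6,6](1) P2=[0,5,0,5,0,7](1)
Move 6: P2 pit5 -> P1=[2,6,7,1,7,7](1) P2=[0,5,0,5,0,0](2)
Move 7: P2 pit1 -> P1=[2,6,7,1,7,7](1) P2=[0,0,1,6,1,1](3)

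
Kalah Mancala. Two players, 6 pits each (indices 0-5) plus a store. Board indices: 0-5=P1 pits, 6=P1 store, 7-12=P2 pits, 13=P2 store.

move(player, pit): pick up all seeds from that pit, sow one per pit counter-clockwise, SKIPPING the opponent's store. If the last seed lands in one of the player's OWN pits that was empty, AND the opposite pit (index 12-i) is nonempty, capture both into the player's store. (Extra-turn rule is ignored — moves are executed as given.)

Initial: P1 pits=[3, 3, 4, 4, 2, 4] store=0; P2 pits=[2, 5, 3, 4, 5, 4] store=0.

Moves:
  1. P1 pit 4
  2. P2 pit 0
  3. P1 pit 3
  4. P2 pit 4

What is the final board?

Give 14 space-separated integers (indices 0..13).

Move 1: P1 pit4 -> P1=[3,3,4,4,0,5](1) P2=[2,5,3,4,5,4](0)
Move 2: P2 pit0 -> P1=[3,3,4,4,0,5](1) P2=[0,6,4,4,5,4](0)
Move 3: P1 pit3 -> P1=[3,3,4,0,1,6](2) P2=[1,6,4,4,5,4](0)
Move 4: P2 pit4 -> P1=[4,4,5,0,1,6](2) P2=[1,6,4,4,0,5](1)

Answer: 4 4 5 0 1 6 2 1 6 4 4 0 5 1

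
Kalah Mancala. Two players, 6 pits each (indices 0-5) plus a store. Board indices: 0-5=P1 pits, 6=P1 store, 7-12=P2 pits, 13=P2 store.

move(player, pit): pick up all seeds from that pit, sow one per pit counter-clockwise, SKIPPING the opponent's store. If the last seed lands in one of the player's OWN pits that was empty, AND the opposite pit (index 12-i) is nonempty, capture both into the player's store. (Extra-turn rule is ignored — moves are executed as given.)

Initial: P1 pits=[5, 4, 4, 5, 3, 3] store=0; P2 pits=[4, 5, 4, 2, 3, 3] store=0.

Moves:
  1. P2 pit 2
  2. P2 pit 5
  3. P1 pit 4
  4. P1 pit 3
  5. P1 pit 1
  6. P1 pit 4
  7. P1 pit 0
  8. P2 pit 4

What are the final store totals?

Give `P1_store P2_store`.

Answer: 5 3

Derivation:
Move 1: P2 pit2 -> P1=[5,4,4,5,3,3](0) P2=[4,5,0,3,4,4](1)
Move 2: P2 pit5 -> P1=[6,5,5,5,3,3](0) P2=[4,5,0,3,4,0](2)
Move 3: P1 pit4 -> P1=[6,5,5,5,0,4](1) P2=[5,5,0,3,4,0](2)
Move 4: P1 pit3 -> P1=[6,5,5,0,1,5](2) P2=[6,6,0,3,4,0](2)
Move 5: P1 pit1 -> P1=[6,0,6,1,2,6](3) P2=[6,6,0,3,4,0](2)
Move 6: P1 pit4 -> P1=[6,0,6,1,0,7](4) P2=[6,6,0,3,4,0](2)
Move 7: P1 pit0 -> P1=[0,1,7,2,1,8](5) P2=[6,6,0,3,4,0](2)
Move 8: P2 pit4 -> P1=[1,2,7,2,1,8](5) P2=[6,6,0,3,0,1](3)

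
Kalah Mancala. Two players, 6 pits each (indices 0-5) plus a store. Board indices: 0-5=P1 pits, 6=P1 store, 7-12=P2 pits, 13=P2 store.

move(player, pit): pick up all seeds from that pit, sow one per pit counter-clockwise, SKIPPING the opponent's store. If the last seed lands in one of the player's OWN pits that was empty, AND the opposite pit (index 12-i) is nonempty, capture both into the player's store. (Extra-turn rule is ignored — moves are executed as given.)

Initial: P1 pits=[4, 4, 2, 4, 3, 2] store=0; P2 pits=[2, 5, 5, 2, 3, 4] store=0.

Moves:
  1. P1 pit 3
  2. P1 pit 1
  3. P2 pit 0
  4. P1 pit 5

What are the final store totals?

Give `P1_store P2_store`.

Answer: 2 0

Derivation:
Move 1: P1 pit3 -> P1=[4,4,2,0,4,3](1) P2=[3,5,5,2,3,4](0)
Move 2: P1 pit1 -> P1=[4,0,3,1,5,4](1) P2=[3,5,5,2,3,4](0)
Move 3: P2 pit0 -> P1=[4,0,3,1,5,4](1) P2=[0,6,6,3,3,4](0)
Move 4: P1 pit5 -> P1=[4,0,3,1,5,0](2) P2=[1,7,7,3,3,4](0)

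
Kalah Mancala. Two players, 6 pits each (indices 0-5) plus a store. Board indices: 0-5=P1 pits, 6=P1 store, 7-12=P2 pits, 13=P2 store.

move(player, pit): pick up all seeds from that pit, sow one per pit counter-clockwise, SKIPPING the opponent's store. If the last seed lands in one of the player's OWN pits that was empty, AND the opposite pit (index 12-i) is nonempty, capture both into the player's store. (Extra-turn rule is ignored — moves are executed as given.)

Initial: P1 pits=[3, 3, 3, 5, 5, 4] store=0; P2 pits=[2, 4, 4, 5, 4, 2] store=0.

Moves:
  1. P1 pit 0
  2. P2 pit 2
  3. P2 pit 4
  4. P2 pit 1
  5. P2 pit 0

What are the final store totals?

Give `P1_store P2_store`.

Answer: 0 2

Derivation:
Move 1: P1 pit0 -> P1=[0,4,4,6,5,4](0) P2=[2,4,4,5,4,2](0)
Move 2: P2 pit2 -> P1=[0,4,4,6,5,4](0) P2=[2,4,0,6,5,3](1)
Move 3: P2 pit4 -> P1=[1,5,5,6,5,4](0) P2=[2,4,0,6,0,4](2)
Move 4: P2 pit1 -> P1=[1,5,5,6,5,4](0) P2=[2,0,1,7,1,5](2)
Move 5: P2 pit0 -> P1=[1,5,5,6,5,4](0) P2=[0,1,2,7,1,5](2)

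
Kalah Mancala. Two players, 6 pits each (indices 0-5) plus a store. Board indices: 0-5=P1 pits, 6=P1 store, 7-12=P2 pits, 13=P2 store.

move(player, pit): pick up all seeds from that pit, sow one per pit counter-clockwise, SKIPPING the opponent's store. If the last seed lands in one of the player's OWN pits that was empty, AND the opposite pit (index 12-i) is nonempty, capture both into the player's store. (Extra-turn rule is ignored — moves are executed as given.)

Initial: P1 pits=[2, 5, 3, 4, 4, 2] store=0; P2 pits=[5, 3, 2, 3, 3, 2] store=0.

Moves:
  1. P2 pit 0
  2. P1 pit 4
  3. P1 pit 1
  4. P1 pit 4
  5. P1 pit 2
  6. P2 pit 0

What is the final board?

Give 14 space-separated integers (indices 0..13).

Answer: 2 0 0 6 1 6 3 0 6 3 4 4 3 0

Derivation:
Move 1: P2 pit0 -> P1=[2,5,3,4,4,2](0) P2=[0,4,3,4,4,3](0)
Move 2: P1 pit4 -> P1=[2,5,3,4,0,3](1) P2=[1,5,3,4,4,3](0)
Move 3: P1 pit1 -> P1=[2,0,4,5,1,4](2) P2=[1,5,3,4,4,3](0)
Move 4: P1 pit4 -> P1=[2,0,4,5,0,5](2) P2=[1,5,3,4,4,3](0)
Move 5: P1 pit2 -> P1=[2,0,0,6,1,6](3) P2=[1,5,3,4,4,3](0)
Move 6: P2 pit0 -> P1=[2,0,0,6,1,6](3) P2=[0,6,3,4,4,3](0)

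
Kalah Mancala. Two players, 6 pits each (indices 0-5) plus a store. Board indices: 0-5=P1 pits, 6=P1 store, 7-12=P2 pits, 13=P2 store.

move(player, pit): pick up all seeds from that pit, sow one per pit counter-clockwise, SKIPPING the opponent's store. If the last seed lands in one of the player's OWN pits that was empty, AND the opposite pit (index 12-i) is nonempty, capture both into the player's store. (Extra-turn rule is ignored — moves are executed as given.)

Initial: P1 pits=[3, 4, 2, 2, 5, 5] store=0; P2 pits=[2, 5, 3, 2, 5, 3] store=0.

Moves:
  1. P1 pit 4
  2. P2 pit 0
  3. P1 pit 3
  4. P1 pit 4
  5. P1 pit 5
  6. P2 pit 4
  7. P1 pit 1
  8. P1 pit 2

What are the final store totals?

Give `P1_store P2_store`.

Answer: 4 1

Derivation:
Move 1: P1 pit4 -> P1=[3,4,2,2,0,6](1) P2=[3,6,4,2,5,3](0)
Move 2: P2 pit0 -> P1=[3,4,2,2,0,6](1) P2=[0,7,5,3,5,3](0)
Move 3: P1 pit3 -> P1=[3,4,2,0,1,7](1) P2=[0,7,5,3,5,3](0)
Move 4: P1 pit4 -> P1=[3,4,2,0,0,8](1) P2=[0,7,5,3,5,3](0)
Move 5: P1 pit5 -> P1=[4,4,2,0,0,0](2) P2=[1,8,6,4,6,4](0)
Move 6: P2 pit4 -> P1=[5,5,3,1,0,0](2) P2=[1,8,6,4,0,5](1)
Move 7: P1 pit1 -> P1=[5,0,4,2,1,1](3) P2=[1,8,6,4,0,5](1)
Move 8: P1 pit2 -> P1=[5,0,0,3,2,2](4) P2=[1,8,6,4,0,5](1)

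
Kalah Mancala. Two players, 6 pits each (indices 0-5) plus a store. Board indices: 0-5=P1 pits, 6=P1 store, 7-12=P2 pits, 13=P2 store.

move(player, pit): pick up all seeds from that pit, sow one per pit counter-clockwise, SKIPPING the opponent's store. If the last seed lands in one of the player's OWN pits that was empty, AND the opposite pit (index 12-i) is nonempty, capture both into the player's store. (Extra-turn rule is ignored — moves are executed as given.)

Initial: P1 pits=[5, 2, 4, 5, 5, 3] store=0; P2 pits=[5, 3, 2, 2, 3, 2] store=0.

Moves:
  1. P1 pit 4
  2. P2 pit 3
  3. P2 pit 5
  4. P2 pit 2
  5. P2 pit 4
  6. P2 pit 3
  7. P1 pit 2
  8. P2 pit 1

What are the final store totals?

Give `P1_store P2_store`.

Answer: 2 14

Derivation:
Move 1: P1 pit4 -> P1=[5,2,4,5,0,4](1) P2=[6,4,3,2,3,2](0)
Move 2: P2 pit3 -> P1=[5,2,4,5,0,4](1) P2=[6,4,3,0,4,3](0)
Move 3: P2 pit5 -> P1=[6,3,4,5,0,4](1) P2=[6,4,3,0,4,0](1)
Move 4: P2 pit2 -> P1=[0,3,4,5,0,4](1) P2=[6,4,0,1,5,0](8)
Move 5: P2 pit4 -> P1=[1,4,5,5,0,4](1) P2=[6,4,0,1,0,1](9)
Move 6: P2 pit3 -> P1=[1,0,5,5,0,4](1) P2=[6,4,0,0,0,1](14)
Move 7: P1 pit2 -> P1=[1,0,0,6,1,5](2) P2=[7,4,0,0,0,1](14)
Move 8: P2 pit1 -> P1=[1,0,0,6,1,5](2) P2=[7,0,1,1,1,2](14)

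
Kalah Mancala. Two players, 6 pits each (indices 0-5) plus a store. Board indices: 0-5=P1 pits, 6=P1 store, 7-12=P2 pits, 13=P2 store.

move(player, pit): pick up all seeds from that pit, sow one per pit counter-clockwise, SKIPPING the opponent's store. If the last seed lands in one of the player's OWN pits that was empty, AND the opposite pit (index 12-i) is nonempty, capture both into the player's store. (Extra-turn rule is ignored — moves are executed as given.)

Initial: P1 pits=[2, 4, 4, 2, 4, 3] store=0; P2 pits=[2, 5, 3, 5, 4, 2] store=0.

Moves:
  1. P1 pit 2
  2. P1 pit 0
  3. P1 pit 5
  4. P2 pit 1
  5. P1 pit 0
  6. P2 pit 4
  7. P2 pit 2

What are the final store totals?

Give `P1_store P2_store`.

Answer: 8 3

Derivation:
Move 1: P1 pit2 -> P1=[2,4,0,3,5,4](1) P2=[2,5,3,5,4,2](0)
Move 2: P1 pit0 -> P1=[0,5,0,3,5,4](7) P2=[2,5,3,0,4,2](0)
Move 3: P1 pit5 -> P1=[0,5,0,3,5,0](8) P2=[3,6,4,0,4,2](0)
Move 4: P2 pit1 -> P1=[1,5,0,3,5,0](8) P2=[3,0,5,1,5,3](1)
Move 5: P1 pit0 -> P1=[0,6,0,3,5,0](8) P2=[3,0,5,1,5,3](1)
Move 6: P2 pit4 -> P1=[1,7,1,3,5,0](8) P2=[3,0,5,1,0,4](2)
Move 7: P2 pit2 -> P1=[2,7,1,3,5,0](8) P2=[3,0,0,2,1,5](3)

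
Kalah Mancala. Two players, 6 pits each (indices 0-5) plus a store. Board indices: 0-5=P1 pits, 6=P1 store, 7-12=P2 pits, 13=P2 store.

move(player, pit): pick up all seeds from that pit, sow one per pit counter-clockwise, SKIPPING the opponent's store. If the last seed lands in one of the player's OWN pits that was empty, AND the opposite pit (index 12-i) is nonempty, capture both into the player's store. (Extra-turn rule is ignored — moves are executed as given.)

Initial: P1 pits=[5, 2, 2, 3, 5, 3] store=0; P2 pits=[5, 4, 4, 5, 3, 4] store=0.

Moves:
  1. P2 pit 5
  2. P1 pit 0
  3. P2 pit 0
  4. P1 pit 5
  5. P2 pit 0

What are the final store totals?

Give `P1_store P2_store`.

Move 1: P2 pit5 -> P1=[6,3,3,3,5,3](0) P2=[5,4,4,5,3,0](1)
Move 2: P1 pit0 -> P1=[0,4,4,4,6,4](1) P2=[5,4,4,5,3,0](1)
Move 3: P2 pit0 -> P1=[0,4,4,4,6,4](1) P2=[0,5,5,6,4,1](1)
Move 4: P1 pit5 -> P1=[0,4,4,4,6,0](2) P2=[1,6,6,6,4,1](1)
Move 5: P2 pit0 -> P1=[0,4,4,4,6,0](2) P2=[0,7,6,6,4,1](1)

Answer: 2 1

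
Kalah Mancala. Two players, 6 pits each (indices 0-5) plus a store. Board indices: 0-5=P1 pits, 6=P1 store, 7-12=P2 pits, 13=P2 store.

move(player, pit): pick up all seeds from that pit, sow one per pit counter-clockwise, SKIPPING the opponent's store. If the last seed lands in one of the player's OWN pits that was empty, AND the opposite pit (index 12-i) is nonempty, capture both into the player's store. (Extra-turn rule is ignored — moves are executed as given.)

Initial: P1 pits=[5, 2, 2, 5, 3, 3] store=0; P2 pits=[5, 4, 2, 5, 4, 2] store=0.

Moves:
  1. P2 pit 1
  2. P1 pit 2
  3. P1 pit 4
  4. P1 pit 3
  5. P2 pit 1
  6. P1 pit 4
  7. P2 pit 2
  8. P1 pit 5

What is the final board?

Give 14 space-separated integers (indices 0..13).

Answer: 6 2 0 0 0 0 3 8 1 1 9 7 4 1

Derivation:
Move 1: P2 pit1 -> P1=[5,2,2,5,3,3](0) P2=[5,0,3,6,5,3](0)
Move 2: P1 pit2 -> P1=[5,2,0,6,4,3](0) P2=[5,0,3,6,5,3](0)
Move 3: P1 pit4 -> P1=[5,2,0,6,0,4](1) P2=[6,1,3,6,5,3](0)
Move 4: P1 pit3 -> P1=[5,2,0,0,1,5](2) P2=[7,2,4,6,5,3](0)
Move 5: P2 pit1 -> P1=[5,2,0,0,1,5](2) P2=[7,0,5,7,5,3](0)
Move 6: P1 pit4 -> P1=[5,2,0,0,0,6](2) P2=[7,0,5,7,5,3](0)
Move 7: P2 pit2 -> P1=[6,2,0,0,0,6](2) P2=[7,0,0,8,6,4](1)
Move 8: P1 pit5 -> P1=[6,2,0,0,0,0](3) P2=[8,1,1,9,7,4](1)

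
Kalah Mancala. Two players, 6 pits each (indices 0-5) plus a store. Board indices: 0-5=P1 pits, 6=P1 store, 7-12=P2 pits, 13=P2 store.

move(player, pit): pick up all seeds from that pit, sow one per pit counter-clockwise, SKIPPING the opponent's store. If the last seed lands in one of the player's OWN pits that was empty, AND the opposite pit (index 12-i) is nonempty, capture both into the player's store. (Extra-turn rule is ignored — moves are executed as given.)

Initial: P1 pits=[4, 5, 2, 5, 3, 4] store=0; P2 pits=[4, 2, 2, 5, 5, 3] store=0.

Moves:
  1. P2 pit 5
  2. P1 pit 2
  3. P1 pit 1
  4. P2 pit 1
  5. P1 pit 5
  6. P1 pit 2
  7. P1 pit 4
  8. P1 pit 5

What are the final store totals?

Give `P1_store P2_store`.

Answer: 4 1

Derivation:
Move 1: P2 pit5 -> P1=[5,6,2,5,3,4](0) P2=[4,2,2,5,5,0](1)
Move 2: P1 pit2 -> P1=[5,6,0,6,4,4](0) P2=[4,2,2,5,5,0](1)
Move 3: P1 pit1 -> P1=[5,0,1,7,5,5](1) P2=[5,2,2,5,5,0](1)
Move 4: P2 pit1 -> P1=[5,0,1,7,5,5](1) P2=[5,0,3,6,5,0](1)
Move 5: P1 pit5 -> P1=[5,0,1,7,5,0](2) P2=[6,1,4,7,5,0](1)
Move 6: P1 pit2 -> P1=[5,0,0,8,5,0](2) P2=[6,1,4,7,5,0](1)
Move 7: P1 pit4 -> P1=[5,0,0,8,0,1](3) P2=[7,2,5,7,5,0](1)
Move 8: P1 pit5 -> P1=[5,0,0,8,0,0](4) P2=[7,2,5,7,5,0](1)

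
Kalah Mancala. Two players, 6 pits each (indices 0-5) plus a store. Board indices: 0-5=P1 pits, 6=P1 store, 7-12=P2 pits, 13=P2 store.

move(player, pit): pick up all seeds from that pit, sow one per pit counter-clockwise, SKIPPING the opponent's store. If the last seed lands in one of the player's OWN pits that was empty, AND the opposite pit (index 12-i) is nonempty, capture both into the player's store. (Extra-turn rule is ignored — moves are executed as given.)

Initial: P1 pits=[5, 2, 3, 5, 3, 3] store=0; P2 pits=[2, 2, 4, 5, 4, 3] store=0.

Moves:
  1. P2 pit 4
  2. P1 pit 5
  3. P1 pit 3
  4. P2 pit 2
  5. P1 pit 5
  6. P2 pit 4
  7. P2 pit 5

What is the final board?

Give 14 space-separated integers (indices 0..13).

Answer: 7 4 4 1 5 0 3 4 4 0 6 0 0 3

Derivation:
Move 1: P2 pit4 -> P1=[6,3,3,5,3,3](0) P2=[2,2,4,5,0,4](1)
Move 2: P1 pit5 -> P1=[6,3,3,5,3,0](1) P2=[3,3,4,5,0,4](1)
Move 3: P1 pit3 -> P1=[6,3,3,0,4,1](2) P2=[4,4,4,5,0,4](1)
Move 4: P2 pit2 -> P1=[6,3,3,0,4,1](2) P2=[4,4,0,6,1,5](2)
Move 5: P1 pit5 -> P1=[6,3,3,0,4,0](3) P2=[4,4,0,6,1,5](2)
Move 6: P2 pit4 -> P1=[6,3,3,0,4,0](3) P2=[4,4,0,6,0,6](2)
Move 7: P2 pit5 -> P1=[7,4,4,1,5,0](3) P2=[4,4,0,6,0,0](3)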